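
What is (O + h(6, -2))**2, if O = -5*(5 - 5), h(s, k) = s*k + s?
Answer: 36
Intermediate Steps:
h(s, k) = s + k*s (h(s, k) = k*s + s = s + k*s)
O = 0 (O = -5*0 = 0)
(O + h(6, -2))**2 = (0 + 6*(1 - 2))**2 = (0 + 6*(-1))**2 = (0 - 6)**2 = (-6)**2 = 36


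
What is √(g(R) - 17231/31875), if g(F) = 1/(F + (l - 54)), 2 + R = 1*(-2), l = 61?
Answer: I*√37434/425 ≈ 0.45524*I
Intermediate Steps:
R = -4 (R = -2 + 1*(-2) = -2 - 2 = -4)
g(F) = 1/(7 + F) (g(F) = 1/(F + (61 - 54)) = 1/(F + 7) = 1/(7 + F))
√(g(R) - 17231/31875) = √(1/(7 - 4) - 17231/31875) = √(1/3 - 17231*1/31875) = √(⅓ - 17231/31875) = √(-2202/10625) = I*√37434/425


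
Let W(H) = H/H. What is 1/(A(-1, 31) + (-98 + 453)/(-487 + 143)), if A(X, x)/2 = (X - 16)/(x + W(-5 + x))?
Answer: -688/1441 ≈ -0.47745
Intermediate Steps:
W(H) = 1
A(X, x) = 2*(-16 + X)/(1 + x) (A(X, x) = 2*((X - 16)/(x + 1)) = 2*((-16 + X)/(1 + x)) = 2*(-16 + X)/(1 + x))
1/(A(-1, 31) + (-98 + 453)/(-487 + 143)) = 1/(2*(-16 - 1)/(1 + 31) + (-98 + 453)/(-487 + 143)) = 1/(2*(-17)/32 + 355/(-344)) = 1/(2*(1/32)*(-17) + 355*(-1/344)) = 1/(-17/16 - 355/344) = 1/(-1441/688) = -688/1441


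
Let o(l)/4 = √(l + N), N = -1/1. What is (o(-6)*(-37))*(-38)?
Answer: 5624*I*√7 ≈ 14880.0*I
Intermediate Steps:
N = -1 (N = -1*1 = -1)
o(l) = 4*√(-1 + l) (o(l) = 4*√(l - 1) = 4*√(-1 + l))
(o(-6)*(-37))*(-38) = ((4*√(-1 - 6))*(-37))*(-38) = ((4*√(-7))*(-37))*(-38) = ((4*(I*√7))*(-37))*(-38) = ((4*I*√7)*(-37))*(-38) = -148*I*√7*(-38) = 5624*I*√7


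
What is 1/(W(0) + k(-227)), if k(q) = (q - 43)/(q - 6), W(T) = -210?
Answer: -233/48660 ≈ -0.0047883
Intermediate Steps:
k(q) = (-43 + q)/(-6 + q)
1/(W(0) + k(-227)) = 1/(-210 + (-43 - 227)/(-6 - 227)) = 1/(-210 - 270/(-233)) = 1/(-210 - 1/233*(-270)) = 1/(-210 + 270/233) = 1/(-48660/233) = -233/48660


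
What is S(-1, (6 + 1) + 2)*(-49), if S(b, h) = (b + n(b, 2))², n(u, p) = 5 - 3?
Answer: -49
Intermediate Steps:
n(u, p) = 2
S(b, h) = (2 + b)² (S(b, h) = (b + 2)² = (2 + b)²)
S(-1, (6 + 1) + 2)*(-49) = (2 - 1)²*(-49) = 1²*(-49) = 1*(-49) = -49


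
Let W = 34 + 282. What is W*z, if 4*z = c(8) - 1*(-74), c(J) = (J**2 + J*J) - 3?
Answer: 15721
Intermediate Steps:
c(J) = -3 + 2*J**2 (c(J) = (J**2 + J**2) - 3 = 2*J**2 - 3 = -3 + 2*J**2)
W = 316
z = 199/4 (z = ((-3 + 2*8**2) - 1*(-74))/4 = ((-3 + 2*64) + 74)/4 = ((-3 + 128) + 74)/4 = (125 + 74)/4 = (1/4)*199 = 199/4 ≈ 49.750)
W*z = 316*(199/4) = 15721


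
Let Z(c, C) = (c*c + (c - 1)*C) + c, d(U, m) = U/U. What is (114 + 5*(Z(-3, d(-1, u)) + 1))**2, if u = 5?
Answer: 16641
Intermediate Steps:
d(U, m) = 1
Z(c, C) = c + c**2 + C*(-1 + c) (Z(c, C) = (c**2 + (-1 + c)*C) + c = (c**2 + C*(-1 + c)) + c = c + c**2 + C*(-1 + c))
(114 + 5*(Z(-3, d(-1, u)) + 1))**2 = (114 + 5*((-3 + (-3)**2 - 1*1 + 1*(-3)) + 1))**2 = (114 + 5*((-3 + 9 - 1 - 3) + 1))**2 = (114 + 5*(2 + 1))**2 = (114 + 5*3)**2 = (114 + 15)**2 = 129**2 = 16641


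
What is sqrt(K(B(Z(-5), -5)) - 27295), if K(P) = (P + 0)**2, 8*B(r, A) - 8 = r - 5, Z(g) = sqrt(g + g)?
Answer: sqrt(-1746881 + 6*I*sqrt(10))/8 ≈ 0.00089722 + 165.21*I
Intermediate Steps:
Z(g) = sqrt(2)*sqrt(g) (Z(g) = sqrt(2*g) = sqrt(2)*sqrt(g))
B(r, A) = 3/8 + r/8 (B(r, A) = 1 + (r - 5)/8 = 1 + (-5 + r)/8 = 1 + (-5/8 + r/8) = 3/8 + r/8)
K(P) = P**2
sqrt(K(B(Z(-5), -5)) - 27295) = sqrt((3/8 + (sqrt(2)*sqrt(-5))/8)**2 - 27295) = sqrt((3/8 + (sqrt(2)*(I*sqrt(5)))/8)**2 - 27295) = sqrt((3/8 + (I*sqrt(10))/8)**2 - 27295) = sqrt((3/8 + I*sqrt(10)/8)**2 - 27295) = sqrt(-27295 + (3/8 + I*sqrt(10)/8)**2)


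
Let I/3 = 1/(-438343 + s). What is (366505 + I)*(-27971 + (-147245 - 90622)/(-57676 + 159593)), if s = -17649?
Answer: -238230845818295073109/23236668332 ≈ -1.0252e+10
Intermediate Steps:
I = -3/455992 (I = 3/(-438343 - 17649) = 3/(-455992) = 3*(-1/455992) = -3/455992 ≈ -6.5791e-6)
(366505 + I)*(-27971 + (-147245 - 90622)/(-57676 + 159593)) = (366505 - 3/455992)*(-27971 + (-147245 - 90622)/(-57676 + 159593)) = 167123347957*(-27971 - 237867/101917)/455992 = (167123347957/455992)*(-2850958274/101917) = -238230845818295073109/23236668332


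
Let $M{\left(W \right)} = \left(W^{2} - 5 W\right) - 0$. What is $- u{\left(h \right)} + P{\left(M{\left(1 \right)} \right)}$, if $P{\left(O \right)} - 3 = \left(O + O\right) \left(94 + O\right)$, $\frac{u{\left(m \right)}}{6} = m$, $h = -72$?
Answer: $-285$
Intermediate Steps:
$u{\left(m \right)} = 6 m$
$M{\left(W \right)} = W^{2} - 5 W$ ($M{\left(W \right)} = \left(W^{2} - 5 W\right) + \left(-5 + 5\right) = \left(W^{2} - 5 W\right) + 0 = W^{2} - 5 W$)
$P{\left(O \right)} = 3 + 2 O \left(94 + O\right)$ ($P{\left(O \right)} = 3 + \left(O + O\right) \left(94 + O\right) = 3 + 2 O \left(94 + O\right)$)
$- u{\left(h \right)} + P{\left(M{\left(1 \right)} \right)} = - 6 \left(-72\right) + \left(3 + 2 \left(1 \left(-5 + 1\right)\right)^{2} + 188 \cdot 1 \left(-5 + 1\right)\right) = \left(-1\right) \left(-432\right) + \left(3 + 2 \left(1 \left(-4\right)\right)^{2} + 188 \cdot 1 \left(-4\right)\right) = 432 + \left(3 + 2 \left(-4\right)^{2} + 188 \left(-4\right)\right) = 432 + \left(3 + 2 \cdot 16 - 752\right) = 432 + \left(3 + 32 - 752\right) = 432 - 717 = -285$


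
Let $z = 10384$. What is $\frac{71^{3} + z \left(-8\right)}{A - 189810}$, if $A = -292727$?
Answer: $- \frac{274839}{482537} \approx -0.56957$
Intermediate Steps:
$\frac{71^{3} + z \left(-8\right)}{A - 189810} = \frac{71^{3} + 10384 \left(-8\right)}{-292727 - 189810} = \frac{357911 - 83072}{-292727 - 189810} = \frac{274839}{-482537} = 274839 \left(- \frac{1}{482537}\right) = - \frac{274839}{482537}$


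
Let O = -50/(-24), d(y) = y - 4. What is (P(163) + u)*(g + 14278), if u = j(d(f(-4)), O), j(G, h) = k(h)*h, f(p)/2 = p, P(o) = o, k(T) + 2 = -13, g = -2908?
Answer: 2995995/2 ≈ 1.4980e+6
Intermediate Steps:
k(T) = -15 (k(T) = -2 - 13 = -15)
f(p) = 2*p
d(y) = -4 + y
O = 25/12 (O = -50*(-1/24) = 25/12 ≈ 2.0833)
j(G, h) = -15*h
u = -125/4 (u = -15*25/12 = -125/4 ≈ -31.250)
(P(163) + u)*(g + 14278) = (163 - 125/4)*(-2908 + 14278) = (527/4)*11370 = 2995995/2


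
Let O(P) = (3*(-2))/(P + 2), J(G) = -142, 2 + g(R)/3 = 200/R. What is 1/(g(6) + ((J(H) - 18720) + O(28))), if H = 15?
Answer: -5/93841 ≈ -5.3282e-5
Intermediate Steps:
g(R) = -6 + 600/R (g(R) = -6 + 3*(200/R) = -6 + 600/R)
O(P) = -6/(2 + P)
1/(g(6) + ((J(H) - 18720) + O(28))) = 1/((-6 + 600/6) + ((-142 - 18720) - 6/(2 + 28))) = 1/((-6 + 600*(1/6)) + (-18862 - 6/30)) = 1/((-6 + 100) + (-18862 - 6*1/30)) = 1/(94 + (-18862 - 1/5)) = 1/(94 - 94311/5) = 1/(-93841/5) = -5/93841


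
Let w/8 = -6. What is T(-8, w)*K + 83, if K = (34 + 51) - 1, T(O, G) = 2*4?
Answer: 755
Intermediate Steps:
w = -48 (w = 8*(-6) = -48)
T(O, G) = 8
K = 84 (K = 85 - 1 = 84)
T(-8, w)*K + 83 = 8*84 + 83 = 672 + 83 = 755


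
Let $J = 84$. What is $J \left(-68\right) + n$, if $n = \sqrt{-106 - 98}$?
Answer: $-5712 + 2 i \sqrt{51} \approx -5712.0 + 14.283 i$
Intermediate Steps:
$n = 2 i \sqrt{51}$ ($n = \sqrt{-204} = 2 i \sqrt{51} \approx 14.283 i$)
$J \left(-68\right) + n = 84 \left(-68\right) + 2 i \sqrt{51} = -5712 + 2 i \sqrt{51}$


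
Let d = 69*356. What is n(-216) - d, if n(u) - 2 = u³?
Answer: -10102258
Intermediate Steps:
n(u) = 2 + u³
d = 24564
n(-216) - d = (2 + (-216)³) - 1*24564 = (2 - 10077696) - 24564 = -10077694 - 24564 = -10102258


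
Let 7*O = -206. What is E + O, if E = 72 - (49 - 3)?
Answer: -24/7 ≈ -3.4286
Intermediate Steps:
O = -206/7 (O = (⅐)*(-206) = -206/7 ≈ -29.429)
E = 26 (E = 72 - 1*46 = 72 - 46 = 26)
E + O = 26 - 206/7 = -24/7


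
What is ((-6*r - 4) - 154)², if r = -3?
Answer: 19600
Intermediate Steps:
((-6*r - 4) - 154)² = ((-6*(-3) - 4) - 154)² = ((18 - 4) - 154)² = (14 - 154)² = (-140)² = 19600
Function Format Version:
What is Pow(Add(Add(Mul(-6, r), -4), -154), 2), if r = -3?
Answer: 19600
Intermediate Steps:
Pow(Add(Add(Mul(-6, r), -4), -154), 2) = Pow(Add(Add(Mul(-6, -3), -4), -154), 2) = Pow(Add(Add(18, -4), -154), 2) = Pow(Add(14, -154), 2) = Pow(-140, 2) = 19600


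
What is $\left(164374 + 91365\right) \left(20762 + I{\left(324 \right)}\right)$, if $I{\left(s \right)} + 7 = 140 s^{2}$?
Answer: $3763811879905$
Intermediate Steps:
$I{\left(s \right)} = -7 + 140 s^{2}$
$\left(164374 + 91365\right) \left(20762 + I{\left(324 \right)}\right) = \left(164374 + 91365\right) \left(20762 - \left(7 - 140 \cdot 324^{2}\right)\right) = 255739 \left(20762 + \left(-7 + 140 \cdot 104976\right)\right) = 255739 \left(20762 + \left(-7 + 14696640\right)\right) = 255739 \left(20762 + 14696633\right) = 255739 \cdot 14717395 = 3763811879905$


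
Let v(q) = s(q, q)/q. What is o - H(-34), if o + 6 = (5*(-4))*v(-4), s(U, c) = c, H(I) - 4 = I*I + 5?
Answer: -1191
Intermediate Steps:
H(I) = 9 + I² (H(I) = 4 + (I*I + 5) = 4 + (I² + 5) = 4 + (5 + I²) = 9 + I²)
v(q) = 1 (v(q) = q/q = 1)
o = -26 (o = -6 + (5*(-4))*1 = -6 - 20*1 = -6 - 20 = -26)
o - H(-34) = -26 - (9 + (-34)²) = -26 - (9 + 1156) = -26 - 1*1165 = -26 - 1165 = -1191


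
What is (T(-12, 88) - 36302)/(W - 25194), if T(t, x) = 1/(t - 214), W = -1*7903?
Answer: 8204253/7479922 ≈ 1.0968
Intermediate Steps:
W = -7903
T(t, x) = 1/(-214 + t)
(T(-12, 88) - 36302)/(W - 25194) = (1/(-214 - 12) - 36302)/(-7903 - 25194) = (1/(-226) - 36302)/(-33097) = (-1/226 - 36302)*(-1/33097) = -8204253/226*(-1/33097) = 8204253/7479922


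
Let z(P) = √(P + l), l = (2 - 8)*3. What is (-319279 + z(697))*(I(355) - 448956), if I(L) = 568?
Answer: 143160872252 - 448388*√679 ≈ 1.4315e+11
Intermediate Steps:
l = -18 (l = -6*3 = -18)
z(P) = √(-18 + P) (z(P) = √(P - 18) = √(-18 + P))
(-319279 + z(697))*(I(355) - 448956) = (-319279 + √(-18 + 697))*(568 - 448956) = (-319279 + √679)*(-448388) = 143160872252 - 448388*√679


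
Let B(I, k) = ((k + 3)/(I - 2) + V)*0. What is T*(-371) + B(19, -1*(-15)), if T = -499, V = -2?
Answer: 185129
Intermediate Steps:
B(I, k) = 0 (B(I, k) = ((k + 3)/(I - 2) - 2)*0 = ((3 + k)/(-2 + I) - 2)*0 = (-2 + (3 + k)/(-2 + I))*0 = 0)
T*(-371) + B(19, -1*(-15)) = -499*(-371) + 0 = 185129 + 0 = 185129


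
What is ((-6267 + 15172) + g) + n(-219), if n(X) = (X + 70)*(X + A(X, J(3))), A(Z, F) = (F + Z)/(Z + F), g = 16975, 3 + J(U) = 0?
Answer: 58362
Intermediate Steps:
J(U) = -3 (J(U) = -3 + 0 = -3)
A(Z, F) = 1 (A(Z, F) = (F + Z)/(F + Z) = 1)
n(X) = (1 + X)*(70 + X) (n(X) = (X + 70)*(X + 1) = (70 + X)*(1 + X) = (1 + X)*(70 + X))
((-6267 + 15172) + g) + n(-219) = ((-6267 + 15172) + 16975) + (70 + (-219)² + 71*(-219)) = (8905 + 16975) + (70 + 47961 - 15549) = 25880 + 32482 = 58362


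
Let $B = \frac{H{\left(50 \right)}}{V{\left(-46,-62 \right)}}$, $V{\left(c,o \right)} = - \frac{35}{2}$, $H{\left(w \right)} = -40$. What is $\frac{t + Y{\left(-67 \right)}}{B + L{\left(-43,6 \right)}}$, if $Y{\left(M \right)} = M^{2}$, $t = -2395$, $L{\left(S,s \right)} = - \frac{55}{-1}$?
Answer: $\frac{14658}{401} \approx 36.554$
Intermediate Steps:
$L{\left(S,s \right)} = 55$ ($L{\left(S,s \right)} = \left(-55\right) \left(-1\right) = 55$)
$V{\left(c,o \right)} = - \frac{35}{2}$ ($V{\left(c,o \right)} = \left(-35\right) \frac{1}{2} = - \frac{35}{2}$)
$B = \frac{16}{7}$ ($B = - \frac{40}{- \frac{35}{2}} = \left(-40\right) \left(- \frac{2}{35}\right) = \frac{16}{7} \approx 2.2857$)
$\frac{t + Y{\left(-67 \right)}}{B + L{\left(-43,6 \right)}} = \frac{-2395 + \left(-67\right)^{2}}{\frac{16}{7} + 55} = \frac{-2395 + 4489}{\frac{401}{7}} = 2094 \cdot \frac{7}{401} = \frac{14658}{401}$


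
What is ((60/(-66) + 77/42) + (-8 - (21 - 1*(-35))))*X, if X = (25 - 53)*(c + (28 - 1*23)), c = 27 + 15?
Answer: 2739254/33 ≈ 83008.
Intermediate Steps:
c = 42
X = -1316 (X = (25 - 53)*(42 + (28 - 1*23)) = -28*(42 + (28 - 23)) = -28*(42 + 5) = -28*47 = -1316)
((60/(-66) + 77/42) + (-8 - (21 - 1*(-35))))*X = ((60/(-66) + 77/42) + (-8 - (21 - 1*(-35))))*(-1316) = ((60*(-1/66) + 77*(1/42)) + (-8 - (21 + 35)))*(-1316) = ((-10/11 + 11/6) + (-8 - 1*56))*(-1316) = (61/66 + (-8 - 56))*(-1316) = (61/66 - 64)*(-1316) = -4163/66*(-1316) = 2739254/33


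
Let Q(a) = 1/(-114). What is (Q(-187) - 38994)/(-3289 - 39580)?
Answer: 4445317/4887066 ≈ 0.90961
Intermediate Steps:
Q(a) = -1/114
(Q(-187) - 38994)/(-3289 - 39580) = (-1/114 - 38994)/(-3289 - 39580) = -4445317/114/(-42869) = -4445317/114*(-1/42869) = 4445317/4887066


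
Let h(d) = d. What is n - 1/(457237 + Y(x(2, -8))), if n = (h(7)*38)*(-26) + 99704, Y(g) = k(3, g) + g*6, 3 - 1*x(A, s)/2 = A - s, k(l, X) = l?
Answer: 42418590927/457156 ≈ 92788.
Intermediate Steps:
x(A, s) = 6 - 2*A + 2*s (x(A, s) = 6 - 2*(A - s) = 6 + (-2*A + 2*s) = 6 - 2*A + 2*s)
Y(g) = 3 + 6*g (Y(g) = 3 + g*6 = 3 + 6*g)
n = 92788 (n = (7*38)*(-26) + 99704 = 266*(-26) + 99704 = -6916 + 99704 = 92788)
n - 1/(457237 + Y(x(2, -8))) = 92788 - 1/(457237 + (3 + 6*(6 - 2*2 + 2*(-8)))) = 92788 - 1/(457237 + (3 + 6*(6 - 4 - 16))) = 92788 - 1/(457237 + (3 + 6*(-14))) = 92788 - 1/(457237 + (3 - 84)) = 92788 - 1/(457237 - 81) = 92788 - 1/457156 = 42418590927/457156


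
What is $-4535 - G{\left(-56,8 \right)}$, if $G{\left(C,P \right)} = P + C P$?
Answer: $-4095$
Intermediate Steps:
$-4535 - G{\left(-56,8 \right)} = -4535 - 8 \left(1 - 56\right) = -4535 - 8 \left(-55\right) = -4535 - -440 = -4535 + 440 = -4095$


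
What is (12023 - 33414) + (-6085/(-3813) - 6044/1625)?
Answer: -132554467522/6196125 ≈ -21393.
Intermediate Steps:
(12023 - 33414) + (-6085/(-3813) - 6044/1625) = -21391 + (-6085*(-1/3813) - 6044*1/1625) = -21391 + (6085/3813 - 6044/1625) = -21391 - 13157647/6196125 = -132554467522/6196125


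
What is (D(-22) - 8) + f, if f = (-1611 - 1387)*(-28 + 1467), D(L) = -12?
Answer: -4314142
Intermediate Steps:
f = -4314122 (f = -2998*1439 = -4314122)
(D(-22) - 8) + f = (-12 - 8) - 4314122 = -20 - 4314122 = -4314142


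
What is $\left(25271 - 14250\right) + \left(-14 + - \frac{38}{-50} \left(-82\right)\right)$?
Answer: $\frac{273617}{25} \approx 10945.0$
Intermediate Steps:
$\left(25271 - 14250\right) + \left(-14 + - \frac{38}{-50} \left(-82\right)\right) = \left(25271 - 14250\right) + \left(-14 + \left(-38\right) \left(- \frac{1}{50}\right) \left(-82\right)\right) = 11021 + \left(-14 + \frac{19}{25} \left(-82\right)\right) = 11021 - \frac{1908}{25} = \frac{273617}{25}$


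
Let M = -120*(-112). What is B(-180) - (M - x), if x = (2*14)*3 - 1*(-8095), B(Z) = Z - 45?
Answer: -5486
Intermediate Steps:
M = 13440
B(Z) = -45 + Z
x = 8179 (x = 28*3 + 8095 = 84 + 8095 = 8179)
B(-180) - (M - x) = (-45 - 180) - (13440 - 1*8179) = -225 - (13440 - 8179) = -225 - 1*5261 = -225 - 5261 = -5486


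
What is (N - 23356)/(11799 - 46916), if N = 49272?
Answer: -25916/35117 ≈ -0.73799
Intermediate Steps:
(N - 23356)/(11799 - 46916) = (49272 - 23356)/(11799 - 46916) = 25916/(-35117) = 25916*(-1/35117) = -25916/35117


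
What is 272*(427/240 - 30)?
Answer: -115141/15 ≈ -7676.1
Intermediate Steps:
272*(427/240 - 30) = 272*(-6773/240) = -115141/15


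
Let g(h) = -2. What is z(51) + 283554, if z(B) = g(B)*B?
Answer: 283452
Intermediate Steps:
z(B) = -2*B
z(51) + 283554 = -2*51 + 283554 = -102 + 283554 = 283452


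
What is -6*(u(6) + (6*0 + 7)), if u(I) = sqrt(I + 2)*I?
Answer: -42 - 72*sqrt(2) ≈ -143.82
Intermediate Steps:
u(I) = I*sqrt(2 + I) (u(I) = sqrt(2 + I)*I = I*sqrt(2 + I))
-6*(u(6) + (6*0 + 7)) = -6*(6*sqrt(2 + 6) + (6*0 + 7)) = -6*(6*sqrt(8) + (0 + 7)) = -6*(6*(2*sqrt(2)) + 7) = -6*(12*sqrt(2) + 7) = -6*(7 + 12*sqrt(2)) = -42 - 72*sqrt(2)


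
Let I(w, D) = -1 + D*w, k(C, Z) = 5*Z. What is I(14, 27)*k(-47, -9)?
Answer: -16965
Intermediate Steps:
I(14, 27)*k(-47, -9) = (-1 + 27*14)*(5*(-9)) = (-1 + 378)*(-45) = 377*(-45) = -16965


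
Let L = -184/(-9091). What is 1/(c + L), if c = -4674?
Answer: -9091/42491150 ≈ -0.00021395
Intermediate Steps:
L = 184/9091 (L = -184*(-1/9091) = 184/9091 ≈ 0.020240)
1/(c + L) = 1/(-4674 + 184/9091) = 1/(-42491150/9091) = -9091/42491150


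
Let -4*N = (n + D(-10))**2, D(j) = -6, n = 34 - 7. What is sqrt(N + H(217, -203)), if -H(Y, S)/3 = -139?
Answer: sqrt(1227)/2 ≈ 17.514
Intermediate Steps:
n = 27
H(Y, S) = 417 (H(Y, S) = -3*(-139) = 417)
N = -441/4 (N = -(27 - 6)**2/4 = -1/4*21**2 = -1/4*441 = -441/4 ≈ -110.25)
sqrt(N + H(217, -203)) = sqrt(-441/4 + 417) = sqrt(1227/4) = sqrt(1227)/2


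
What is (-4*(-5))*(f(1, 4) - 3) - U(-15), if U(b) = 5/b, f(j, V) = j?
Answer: -119/3 ≈ -39.667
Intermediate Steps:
(-4*(-5))*(f(1, 4) - 3) - U(-15) = (-4*(-5))*(1 - 3) - 5/(-15) = 20*(-2) - 5*(-1)/15 = -40 - 1*(-⅓) = -40 + ⅓ = -119/3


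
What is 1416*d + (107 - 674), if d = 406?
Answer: 574329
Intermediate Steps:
1416*d + (107 - 674) = 1416*406 + (107 - 674) = 574896 - 567 = 574329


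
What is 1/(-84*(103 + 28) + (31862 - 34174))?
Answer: -1/13316 ≈ -7.5098e-5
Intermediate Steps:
1/(-84*(103 + 28) + (31862 - 34174)) = 1/(-84*131 - 2312) = 1/(-11004 - 2312) = 1/(-13316) = -1/13316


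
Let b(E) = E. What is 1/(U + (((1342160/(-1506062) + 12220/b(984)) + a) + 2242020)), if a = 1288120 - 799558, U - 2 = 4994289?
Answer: 185245626/1431001070079523 ≈ 1.2945e-7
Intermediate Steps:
U = 4994291 (U = 2 + 4994289 = 4994291)
a = 488562
1/(U + (((1342160/(-1506062) + 12220/b(984)) + a) + 2242020)) = 1/(4994291 + (((1342160/(-1506062) + 12220/984) + 488562) + 2242020)) = 1/(4994291 + (((1342160*(-1/1506062) + 12220*(1/984)) + 488562) + 2242020)) = 1/(4994291 + (((-671080/753031 + 3055/246) + 488562) + 2242020)) = 1/(4994291 + ((2135424025/185245626 + 488562) + 2242020)) = 1/(4994291 + (90506108953837/185245626 + 2242020)) = 1/(4994291 + 505830507358357/185245626) = 1/(1431001070079523/185245626) = 185245626/1431001070079523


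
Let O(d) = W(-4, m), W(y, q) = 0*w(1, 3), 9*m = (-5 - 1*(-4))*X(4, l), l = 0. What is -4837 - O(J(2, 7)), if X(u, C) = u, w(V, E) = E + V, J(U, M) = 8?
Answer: -4837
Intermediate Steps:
m = -4/9 (m = ((-5 - 1*(-4))*4)/9 = ((-5 + 4)*4)/9 = (-1*4)/9 = (1/9)*(-4) = -4/9 ≈ -0.44444)
W(y, q) = 0 (W(y, q) = 0*(3 + 1) = 0*4 = 0)
O(d) = 0
-4837 - O(J(2, 7)) = -4837 - 1*0 = -4837 + 0 = -4837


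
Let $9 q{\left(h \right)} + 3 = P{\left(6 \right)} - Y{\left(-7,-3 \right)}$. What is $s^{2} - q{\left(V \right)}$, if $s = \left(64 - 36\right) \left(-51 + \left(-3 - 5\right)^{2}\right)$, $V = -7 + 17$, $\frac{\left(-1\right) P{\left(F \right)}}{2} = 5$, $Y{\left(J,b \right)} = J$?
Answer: $\frac{397490}{3} \approx 1.325 \cdot 10^{5}$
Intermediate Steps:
$P{\left(F \right)} = -10$ ($P{\left(F \right)} = \left(-2\right) 5 = -10$)
$V = 10$
$q{\left(h \right)} = - \frac{2}{3}$ ($q{\left(h \right)} = - \frac{1}{3} + \frac{-10 - -7}{9} = - \frac{1}{3} + \frac{-10 + 7}{9} = - \frac{1}{3} + \frac{1}{9} \left(-3\right) = - \frac{1}{3} - \frac{1}{3} = - \frac{2}{3}$)
$s = 364$ ($s = 28 \left(-51 + \left(-8\right)^{2}\right) = 28 \left(-51 + 64\right) = 28 \cdot 13 = 364$)
$s^{2} - q{\left(V \right)} = 364^{2} - - \frac{2}{3} = 132496 + \frac{2}{3} = \frac{397490}{3}$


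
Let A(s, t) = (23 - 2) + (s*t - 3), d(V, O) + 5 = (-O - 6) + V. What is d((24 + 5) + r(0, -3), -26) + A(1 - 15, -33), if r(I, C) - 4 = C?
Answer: 525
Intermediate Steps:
r(I, C) = 4 + C
d(V, O) = -11 + V - O (d(V, O) = -5 + ((-O - 6) + V) = -5 + ((-6 - O) + V) = -5 + (-6 + V - O) = -11 + V - O)
A(s, t) = 18 + s*t (A(s, t) = 21 + (-3 + s*t) = 18 + s*t)
d((24 + 5) + r(0, -3), -26) + A(1 - 15, -33) = (-11 + ((24 + 5) + (4 - 3)) - 1*(-26)) + (18 + (1 - 15)*(-33)) = (-11 + (29 + 1) + 26) + (18 - 14*(-33)) = (-11 + 30 + 26) + (18 + 462) = 45 + 480 = 525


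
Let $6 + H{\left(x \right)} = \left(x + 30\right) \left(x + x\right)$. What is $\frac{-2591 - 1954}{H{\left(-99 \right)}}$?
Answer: $- \frac{1515}{4552} \approx -0.33282$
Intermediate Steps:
$H{\left(x \right)} = -6 + 2 x \left(30 + x\right)$ ($H{\left(x \right)} = -6 + \left(x + 30\right) \left(x + x\right) = -6 + \left(30 + x\right) 2 x = -6 + 2 x \left(30 + x\right)$)
$\frac{-2591 - 1954}{H{\left(-99 \right)}} = \frac{-2591 - 1954}{-6 + 2 \left(-99\right)^{2} + 60 \left(-99\right)} = - \frac{4545}{-6 + 2 \cdot 9801 - 5940} = - \frac{4545}{-6 + 19602 - 5940} = - \frac{4545}{13656} = \left(-4545\right) \frac{1}{13656} = - \frac{1515}{4552}$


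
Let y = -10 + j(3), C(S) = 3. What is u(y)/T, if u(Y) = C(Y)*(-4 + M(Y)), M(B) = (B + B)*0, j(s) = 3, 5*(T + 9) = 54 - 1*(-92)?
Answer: -60/101 ≈ -0.59406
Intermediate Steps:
T = 101/5 (T = -9 + (54 - 1*(-92))/5 = -9 + (54 + 92)/5 = -9 + (⅕)*146 = -9 + 146/5 = 101/5 ≈ 20.200)
M(B) = 0 (M(B) = (2*B)*0 = 0)
y = -7 (y = -10 + 3 = -7)
u(Y) = -12 (u(Y) = 3*(-4 + 0) = 3*(-4) = -12)
u(y)/T = -12/101/5 = -12*5/101 = -60/101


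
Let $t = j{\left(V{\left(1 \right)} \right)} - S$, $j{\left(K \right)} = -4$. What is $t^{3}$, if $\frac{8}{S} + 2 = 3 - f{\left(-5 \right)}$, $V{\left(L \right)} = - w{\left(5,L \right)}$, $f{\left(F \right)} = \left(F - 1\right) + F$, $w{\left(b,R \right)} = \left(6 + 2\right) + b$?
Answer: $- \frac{2744}{27} \approx -101.63$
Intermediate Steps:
$w{\left(b,R \right)} = 8 + b$
$f{\left(F \right)} = -1 + 2 F$ ($f{\left(F \right)} = \left(-1 + F\right) + F = -1 + 2 F$)
$V{\left(L \right)} = -13$ ($V{\left(L \right)} = - (8 + 5) = \left(-1\right) 13 = -13$)
$S = \frac{2}{3}$ ($S = \frac{8}{-2 + \left(3 - \left(-1 + 2 \left(-5\right)\right)\right)} = \frac{8}{-2 + \left(3 - \left(-1 - 10\right)\right)} = \frac{8}{-2 + \left(3 - -11\right)} = \frac{8}{-2 + \left(3 + 11\right)} = \frac{8}{-2 + 14} = \frac{8}{12} = 8 \cdot \frac{1}{12} = \frac{2}{3} \approx 0.66667$)
$t = - \frac{14}{3}$ ($t = -4 - \frac{2}{3} = - \frac{14}{3} \approx -4.6667$)
$t^{3} = \left(- \frac{14}{3}\right)^{3} = - \frac{2744}{27}$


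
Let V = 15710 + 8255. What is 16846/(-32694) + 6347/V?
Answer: -98102786/391755855 ≈ -0.25042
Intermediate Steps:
V = 23965
16846/(-32694) + 6347/V = 16846/(-32694) + 6347/23965 = 16846*(-1/32694) + 6347*(1/23965) = -8423/16347 + 6347/23965 = -98102786/391755855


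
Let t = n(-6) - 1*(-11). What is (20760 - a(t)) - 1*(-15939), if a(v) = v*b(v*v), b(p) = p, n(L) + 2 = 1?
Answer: 35699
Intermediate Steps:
n(L) = -1 (n(L) = -2 + 1 = -1)
t = 10 (t = -1 - 1*(-11) = -1 + 11 = 10)
a(v) = v³ (a(v) = v*(v*v) = v*v² = v³)
(20760 - a(t)) - 1*(-15939) = (20760 - 1*10³) - 1*(-15939) = (20760 - 1*1000) + 15939 = (20760 - 1000) + 15939 = 19760 + 15939 = 35699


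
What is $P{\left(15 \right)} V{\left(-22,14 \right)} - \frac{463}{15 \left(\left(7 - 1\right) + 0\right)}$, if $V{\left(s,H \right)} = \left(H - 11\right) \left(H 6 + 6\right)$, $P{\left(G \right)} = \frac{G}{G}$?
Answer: $\frac{23837}{90} \approx 264.86$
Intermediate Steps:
$P{\left(G \right)} = 1$
$V{\left(s,H \right)} = \left(-11 + H\right) \left(6 + 6 H\right)$ ($V{\left(s,H \right)} = \left(-11 + H\right) \left(6 H + 6\right) = \left(-11 + H\right) \left(6 + 6 H\right)$)
$P{\left(15 \right)} V{\left(-22,14 \right)} - \frac{463}{15 \left(\left(7 - 1\right) + 0\right)} = 1 \left(-66 - 840 + 6 \cdot 14^{2}\right) - \frac{463}{15 \left(\left(7 - 1\right) + 0\right)} = 1 \left(-66 - 840 + 6 \cdot 196\right) - \frac{463}{15 \left(6 + 0\right)} = 1 \left(-66 - 840 + 1176\right) - \frac{463}{15 \cdot 6} = 1 \cdot 270 - \frac{463}{90} = 270 - \frac{463}{90} = \frac{23837}{90}$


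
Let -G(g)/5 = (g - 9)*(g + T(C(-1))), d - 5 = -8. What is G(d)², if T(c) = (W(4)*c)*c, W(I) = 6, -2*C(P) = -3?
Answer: 396900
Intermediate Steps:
d = -3 (d = 5 - 8 = -3)
C(P) = 3/2 (C(P) = -½*(-3) = 3/2)
T(c) = 6*c² (T(c) = (6*c)*c = 6*c²)
G(g) = -5*(-9 + g)*(27/2 + g) (G(g) = -5*(g - 9)*(g + 6*(3/2)²) = -5*(-9 + g)*(g + 6*(9/4)) = -5*(-9 + g)*(g + 27/2) = -5*(-9 + g)*(27/2 + g))
G(d)² = (1215/2 - 5*(-3)² - 45/2*(-3))² = (1215/2 - 5*9 + 135/2)² = (1215/2 - 45 + 135/2)² = 630² = 396900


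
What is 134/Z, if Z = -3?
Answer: -134/3 ≈ -44.667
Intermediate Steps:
134/Z = 134/(-3) = 134*(-⅓) = -134/3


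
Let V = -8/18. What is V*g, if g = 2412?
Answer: -1072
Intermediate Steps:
V = -4/9 (V = -8*1/18 = -4/9 ≈ -0.44444)
V*g = -4/9*2412 = -1072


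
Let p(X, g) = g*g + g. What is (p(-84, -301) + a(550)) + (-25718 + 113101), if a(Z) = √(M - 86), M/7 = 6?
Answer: 177683 + 2*I*√11 ≈ 1.7768e+5 + 6.6332*I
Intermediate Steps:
M = 42 (M = 7*6 = 42)
p(X, g) = g + g² (p(X, g) = g² + g = g + g²)
a(Z) = 2*I*√11 (a(Z) = √(42 - 86) = √(-44) = 2*I*√11)
(p(-84, -301) + a(550)) + (-25718 + 113101) = (-301*(1 - 301) + 2*I*√11) + (-25718 + 113101) = (-301*(-300) + 2*I*√11) + 87383 = (90300 + 2*I*√11) + 87383 = 177683 + 2*I*√11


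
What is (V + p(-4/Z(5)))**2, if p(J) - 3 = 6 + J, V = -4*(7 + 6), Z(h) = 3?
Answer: 17689/9 ≈ 1965.4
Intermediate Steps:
V = -52 (V = -4*13 = -52)
p(J) = 9 + J (p(J) = 3 + (6 + J) = 9 + J)
(V + p(-4/Z(5)))**2 = (-52 + (9 - 4/3))**2 = (-52 + 23/3)**2 = (-133/3)**2 = 17689/9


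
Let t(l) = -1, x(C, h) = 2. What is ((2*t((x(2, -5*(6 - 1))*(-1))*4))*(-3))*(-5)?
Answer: -30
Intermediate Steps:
((2*t((x(2, -5*(6 - 1))*(-1))*4))*(-3))*(-5) = ((2*(-1))*(-3))*(-5) = -2*(-3)*(-5) = 6*(-5) = -30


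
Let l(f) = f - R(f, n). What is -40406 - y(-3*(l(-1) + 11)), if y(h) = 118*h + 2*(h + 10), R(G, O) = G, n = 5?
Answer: -36466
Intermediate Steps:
l(f) = 0 (l(f) = f - f = 0)
y(h) = 20 + 120*h (y(h) = 118*h + 2*(10 + h) = 118*h + (20 + 2*h) = 20 + 120*h)
-40406 - y(-3*(l(-1) + 11)) = -40406 - (20 + 120*(-3*(0 + 11))) = -40406 - (20 + 120*(-3*11)) = -40406 - (20 + 120*(-33)) = -40406 - (20 - 3960) = -40406 - 1*(-3940) = -40406 + 3940 = -36466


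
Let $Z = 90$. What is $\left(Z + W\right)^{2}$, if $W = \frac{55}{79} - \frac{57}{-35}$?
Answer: $\frac{65166857284}{7645225} \approx 8523.9$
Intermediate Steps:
$W = \frac{6428}{2765}$ ($W = 55 \cdot \frac{1}{79} - - \frac{57}{35} = \frac{55}{79} + \frac{57}{35} = \frac{6428}{2765} \approx 2.3248$)
$\left(Z + W\right)^{2} = \left(90 + \frac{6428}{2765}\right)^{2} = \left(\frac{255278}{2765}\right)^{2} = \frac{65166857284}{7645225}$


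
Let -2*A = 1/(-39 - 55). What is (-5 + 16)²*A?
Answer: 121/188 ≈ 0.64362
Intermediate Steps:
A = 1/188 (A = -1/(2*(-39 - 55)) = -½/(-94) = -½*(-1/94) = 1/188 ≈ 0.0053191)
(-5 + 16)²*A = (-5 + 16)²*(1/188) = 11²*(1/188) = 121*(1/188) = 121/188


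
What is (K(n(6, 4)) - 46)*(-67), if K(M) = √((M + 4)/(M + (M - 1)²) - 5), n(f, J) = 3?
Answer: 3082 - 134*I ≈ 3082.0 - 134.0*I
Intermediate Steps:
K(M) = √(-5 + (4 + M)/(M + (-1 + M)²)) (K(M) = √((4 + M)/(M + (-1 + M)²) - 5) = √(-5 + (4 + M)/(M + (-1 + M)²)))
(K(n(6, 4)) - 46)*(-67) = (√((-1 - 5*3² + 6*3)/(1 + 3² - 1*3)) - 46)*(-67) = (√((-1 - 5*9 + 18)/(1 + 9 - 3)) - 46)*(-67) = (√((-1 - 45 + 18)/7) - 46)*(-67) = (√((⅐)*(-28)) - 46)*(-67) = (√(-4) - 46)*(-67) = (2*I - 46)*(-67) = (-46 + 2*I)*(-67) = 3082 - 134*I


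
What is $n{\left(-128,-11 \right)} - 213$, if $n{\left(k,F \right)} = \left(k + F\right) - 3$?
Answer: $-355$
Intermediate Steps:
$n{\left(k,F \right)} = -3 + F + k$ ($n{\left(k,F \right)} = \left(F + k\right) - 3 = -3 + F + k$)
$n{\left(-128,-11 \right)} - 213 = \left(-3 - 11 - 128\right) - 213 = -142 - 213 = -355$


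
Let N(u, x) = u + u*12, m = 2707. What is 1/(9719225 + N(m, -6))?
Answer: 1/9754416 ≈ 1.0252e-7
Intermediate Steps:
N(u, x) = 13*u (N(u, x) = u + 12*u = 13*u)
1/(9719225 + N(m, -6)) = 1/(9719225 + 13*2707) = 1/(9719225 + 35191) = 1/9754416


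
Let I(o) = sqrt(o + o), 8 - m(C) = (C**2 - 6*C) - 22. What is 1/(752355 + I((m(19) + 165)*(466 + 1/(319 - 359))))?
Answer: 417975/314465608048 - I*sqrt(134615)/943396824144 ≈ 1.3292e-6 - 3.8891e-10*I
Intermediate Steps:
m(C) = 30 - C**2 + 6*C (m(C) = 8 - ((C**2 - 6*C) - 22) = 8 - (-22 + C**2 - 6*C) = 8 + (22 - C**2 + 6*C) = 30 - C**2 + 6*C)
I(o) = sqrt(2)*sqrt(o) (I(o) = sqrt(2*o) = sqrt(2)*sqrt(o))
1/(752355 + I((m(19) + 165)*(466 + 1/(319 - 359)))) = 1/(752355 + sqrt(2)*sqrt(((30 - 1*19**2 + 6*19) + 165)*(466 + 1/(319 - 359)))) = 1/(752355 + sqrt(2)*sqrt(((30 - 1*361 + 114) + 165)*(466 + 1/(-40)))) = 1/(752355 + sqrt(2)*sqrt(((30 - 361 + 114) + 165)*(466 - 1/40))) = 1/(752355 + sqrt(2)*sqrt((-217 + 165)*(18639/40))) = 1/(752355 + sqrt(2)*sqrt(-52*18639/40)) = 1/(752355 + sqrt(2)*sqrt(-242307/10)) = 1/(752355 + sqrt(2)*(3*I*sqrt(269230)/10)) = 1/(752355 + 3*I*sqrt(134615)/5)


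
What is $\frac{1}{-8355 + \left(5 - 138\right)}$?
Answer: $- \frac{1}{8488} \approx -0.00011781$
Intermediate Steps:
$\frac{1}{-8355 + \left(5 - 138\right)} = \frac{1}{-8355 - 133} = \frac{1}{-8488} = - \frac{1}{8488}$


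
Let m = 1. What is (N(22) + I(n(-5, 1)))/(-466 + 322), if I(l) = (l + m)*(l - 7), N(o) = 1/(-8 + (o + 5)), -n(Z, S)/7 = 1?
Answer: -1597/2736 ≈ -0.58370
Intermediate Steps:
n(Z, S) = -7 (n(Z, S) = -7*1 = -7)
N(o) = 1/(-3 + o) (N(o) = 1/(-8 + (5 + o)) = 1/(-3 + o))
I(l) = (1 + l)*(-7 + l) (I(l) = (l + 1)*(l - 7) = (1 + l)*(-7 + l))
(N(22) + I(n(-5, 1)))/(-466 + 322) = (1/(-3 + 22) + (-7 + (-7)**2 - 6*(-7)))/(-466 + 322) = (1/19 + (-7 + 49 + 42))/(-144) = (1/19 + 84)*(-1/144) = (1597/19)*(-1/144) = -1597/2736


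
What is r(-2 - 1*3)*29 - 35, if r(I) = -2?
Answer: -93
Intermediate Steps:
r(-2 - 1*3)*29 - 35 = -2*29 - 35 = -58 - 35 = -93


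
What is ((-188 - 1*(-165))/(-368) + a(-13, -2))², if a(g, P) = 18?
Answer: 83521/256 ≈ 326.25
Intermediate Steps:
((-188 - 1*(-165))/(-368) + a(-13, -2))² = ((-188 - 1*(-165))/(-368) + 18)² = ((-188 + 165)*(-1/368) + 18)² = (-23*(-1/368) + 18)² = (1/16 + 18)² = (289/16)² = 83521/256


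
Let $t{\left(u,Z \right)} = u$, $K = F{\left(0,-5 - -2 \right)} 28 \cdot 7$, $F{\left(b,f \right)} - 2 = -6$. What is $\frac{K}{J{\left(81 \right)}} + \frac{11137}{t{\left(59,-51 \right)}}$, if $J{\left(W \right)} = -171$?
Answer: $\frac{1950683}{10089} \approx 193.35$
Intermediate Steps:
$F{\left(b,f \right)} = -4$ ($F{\left(b,f \right)} = 2 - 6 = -4$)
$K = -784$ ($K = \left(-4\right) 28 \cdot 7 = \left(-112\right) 7 = -784$)
$\frac{K}{J{\left(81 \right)}} + \frac{11137}{t{\left(59,-51 \right)}} = - \frac{784}{-171} + \frac{11137}{59} = \left(-784\right) \left(- \frac{1}{171}\right) + 11137 \cdot \frac{1}{59} = \frac{784}{171} + \frac{11137}{59} = \frac{1950683}{10089}$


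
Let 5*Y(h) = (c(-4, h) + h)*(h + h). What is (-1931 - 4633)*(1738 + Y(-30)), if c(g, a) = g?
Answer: -14086344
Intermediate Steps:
Y(h) = 2*h*(-4 + h)/5 (Y(h) = ((-4 + h)*(h + h))/5 = ((-4 + h)*(2*h))/5 = (2*h*(-4 + h))/5 = 2*h*(-4 + h)/5)
(-1931 - 4633)*(1738 + Y(-30)) = (-1931 - 4633)*(1738 + (2/5)*(-30)*(-4 - 30)) = -6564*(1738 + (2/5)*(-30)*(-34)) = -6564*(1738 + 408) = -6564*2146 = -14086344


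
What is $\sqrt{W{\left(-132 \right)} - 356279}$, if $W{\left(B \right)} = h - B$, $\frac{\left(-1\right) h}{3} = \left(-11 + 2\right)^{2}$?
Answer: $i \sqrt{356390} \approx 596.98 i$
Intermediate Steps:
$h = -243$ ($h = - 3 \left(-11 + 2\right)^{2} = - 3 \left(-9\right)^{2} = \left(-3\right) 81 = -243$)
$W{\left(B \right)} = -243 - B$
$\sqrt{W{\left(-132 \right)} - 356279} = \sqrt{\left(-243 - -132\right) - 356279} = \sqrt{\left(-243 + 132\right) - 356279} = \sqrt{-111 - 356279} = \sqrt{-356390} = i \sqrt{356390}$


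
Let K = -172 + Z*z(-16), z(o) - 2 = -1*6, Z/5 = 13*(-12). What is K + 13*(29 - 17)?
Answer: 3104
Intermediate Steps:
Z = -780 (Z = 5*(13*(-12)) = 5*(-156) = -780)
z(o) = -4 (z(o) = 2 - 1*6 = 2 - 6 = -4)
K = 2948 (K = -172 - 780*(-4) = -172 + 3120 = 2948)
K + 13*(29 - 17) = 2948 + 13*(29 - 17) = 2948 + 13*12 = 2948 + 156 = 3104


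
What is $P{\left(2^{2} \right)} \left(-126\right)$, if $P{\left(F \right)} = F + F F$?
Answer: $-2520$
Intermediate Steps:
$P{\left(F \right)} = F + F^{2}$
$P{\left(2^{2} \right)} \left(-126\right) = 2^{2} \left(1 + 2^{2}\right) \left(-126\right) = 4 \left(1 + 4\right) \left(-126\right) = 4 \cdot 5 \left(-126\right) = 20 \left(-126\right) = -2520$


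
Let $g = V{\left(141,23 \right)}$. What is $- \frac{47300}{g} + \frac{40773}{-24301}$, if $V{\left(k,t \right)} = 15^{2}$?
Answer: $- \frac{46344449}{218709} \approx -211.9$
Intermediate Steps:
$V{\left(k,t \right)} = 225$
$g = 225$
$- \frac{47300}{g} + \frac{40773}{-24301} = - \frac{47300}{225} + \frac{40773}{-24301} = \left(-47300\right) \frac{1}{225} + 40773 \left(- \frac{1}{24301}\right) = - \frac{1892}{9} - \frac{40773}{24301} = - \frac{46344449}{218709}$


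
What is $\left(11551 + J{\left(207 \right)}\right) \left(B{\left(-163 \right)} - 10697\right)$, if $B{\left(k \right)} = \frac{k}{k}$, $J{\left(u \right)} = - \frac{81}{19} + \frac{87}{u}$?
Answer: $- \frac{161919502808}{1311} \approx -1.2351 \cdot 10^{8}$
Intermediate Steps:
$J{\left(u \right)} = - \frac{81}{19} + \frac{87}{u}$ ($J{\left(u \right)} = \left(-81\right) \frac{1}{19} + \frac{87}{u} = - \frac{81}{19} + \frac{87}{u}$)
$B{\left(k \right)} = 1$
$\left(11551 + J{\left(207 \right)}\right) \left(B{\left(-163 \right)} - 10697\right) = \left(11551 - \left(\frac{81}{19} - \frac{87}{207}\right)\right) \left(1 - 10697\right) = \left(11551 + \left(- \frac{81}{19} + 87 \cdot \frac{1}{207}\right)\right) \left(-10696\right) = \left(11551 + \left(- \frac{81}{19} + \frac{29}{69}\right)\right) \left(-10696\right) = \left(11551 - \frac{5038}{1311}\right) \left(-10696\right) = \frac{15138323}{1311} \left(-10696\right) = - \frac{161919502808}{1311}$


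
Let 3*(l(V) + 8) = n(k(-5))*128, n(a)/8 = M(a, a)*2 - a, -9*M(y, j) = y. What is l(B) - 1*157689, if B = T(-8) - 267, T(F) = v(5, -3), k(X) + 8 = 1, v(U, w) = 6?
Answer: -4178971/27 ≈ -1.5478e+5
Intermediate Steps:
k(X) = -7 (k(X) = -8 + 1 = -7)
M(y, j) = -y/9
T(F) = 6
n(a) = -88*a/9 (n(a) = 8*(-a/9*2 - a) = 8*(-2*a/9 - a) = 8*(-11*a/9) = -88*a/9)
B = -261 (B = 6 - 267 = -261)
l(V) = 78632/27 (l(V) = -8 + (-88/9*(-7)*128)/3 = -8 + ((616/9)*128)/3 = -8 + (⅓)*(78848/9) = -8 + 78848/27 = 78632/27)
l(B) - 1*157689 = 78632/27 - 1*157689 = 78632/27 - 157689 = -4178971/27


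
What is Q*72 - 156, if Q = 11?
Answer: 636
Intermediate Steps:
Q*72 - 156 = 11*72 - 156 = 792 - 156 = 636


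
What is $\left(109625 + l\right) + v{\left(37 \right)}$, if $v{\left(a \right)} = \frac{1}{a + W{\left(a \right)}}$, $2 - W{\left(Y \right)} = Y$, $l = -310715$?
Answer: $- \frac{402179}{2} \approx -2.0109 \cdot 10^{5}$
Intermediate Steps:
$W{\left(Y \right)} = 2 - Y$
$v{\left(a \right)} = \frac{1}{2}$ ($v{\left(a \right)} = \frac{1}{a - \left(-2 + a\right)} = \frac{1}{2}$)
$\left(109625 + l\right) + v{\left(37 \right)} = \left(109625 - 310715\right) + \frac{1}{2} = -201090 + \frac{1}{2} = - \frac{402179}{2}$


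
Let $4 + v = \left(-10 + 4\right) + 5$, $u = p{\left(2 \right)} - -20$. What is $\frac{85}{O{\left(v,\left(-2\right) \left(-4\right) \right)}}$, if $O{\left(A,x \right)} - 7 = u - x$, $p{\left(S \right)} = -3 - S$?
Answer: $\frac{85}{14} \approx 6.0714$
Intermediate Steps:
$u = 15$ ($u = \left(-3 - 2\right) - -20 = \left(-3 - 2\right) + 20 = -5 + 20 = 15$)
$v = -5$ ($v = -4 + \left(\left(-10 + 4\right) + 5\right) = -4 + \left(-6 + 5\right) = -4 - 1 = -5$)
$O{\left(A,x \right)} = 22 - x$ ($O{\left(A,x \right)} = 7 - \left(-15 + x\right) = 22 - x$)
$\frac{85}{O{\left(v,\left(-2\right) \left(-4\right) \right)}} = \frac{85}{22 - \left(-2\right) \left(-4\right)} = \frac{85}{22 - 8} = \frac{85}{14}$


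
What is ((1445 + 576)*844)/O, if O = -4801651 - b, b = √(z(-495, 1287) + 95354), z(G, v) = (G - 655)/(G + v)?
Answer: -3243355374728304/9130117483257587 + 10234344*√415355699/9130117483257587 ≈ -0.35521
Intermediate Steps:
z(G, v) = (-655 + G)/(G + v)
b = √415355699/66 (b = √((-655 - 495)/(-495 + 1287) + 95354) = √(-1150/792 + 95354) = √((1/792)*(-1150) + 95354) = √(-575/396 + 95354) = √(37759609/396) = √415355699/66 ≈ 308.79)
O = -4801651 - √415355699/66 ≈ -4.8020e+6
((1445 + 576)*844)/O = ((1445 + 576)*844)/(-4801651 - √415355699/66) = (2021*844)/(-4801651 - √415355699/66) = 1705724/(-4801651 - √415355699/66)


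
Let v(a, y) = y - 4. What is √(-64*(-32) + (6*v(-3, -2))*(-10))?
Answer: 2*√602 ≈ 49.071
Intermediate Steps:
v(a, y) = -4 + y
√(-64*(-32) + (6*v(-3, -2))*(-10)) = √(-64*(-32) + (6*(-4 - 2))*(-10)) = √(2048 + (6*(-6))*(-10)) = √(2048 - 36*(-10)) = √(2048 + 360) = √2408 = 2*√602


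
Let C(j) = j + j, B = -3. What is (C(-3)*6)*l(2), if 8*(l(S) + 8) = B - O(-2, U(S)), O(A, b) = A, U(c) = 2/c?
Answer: 585/2 ≈ 292.50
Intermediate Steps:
l(S) = -65/8 (l(S) = -8 + (-3 - 1*(-2))/8 = -8 + (-3 + 2)/8 = -8 + (⅛)*(-1) = -8 - ⅛ = -65/8)
C(j) = 2*j
(C(-3)*6)*l(2) = ((2*(-3))*6)*(-65/8) = -6*6*(-65/8) = -36*(-65/8) = 585/2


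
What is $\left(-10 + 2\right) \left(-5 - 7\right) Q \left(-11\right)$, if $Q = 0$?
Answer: $0$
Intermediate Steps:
$\left(-10 + 2\right) \left(-5 - 7\right) Q \left(-11\right) = \left(-10 + 2\right) \left(-5 - 7\right) 0 \left(-11\right) = \left(-8\right) \left(-12\right) 0 \left(-11\right) = 96 \cdot 0 \left(-11\right) = 0 \left(-11\right) = 0$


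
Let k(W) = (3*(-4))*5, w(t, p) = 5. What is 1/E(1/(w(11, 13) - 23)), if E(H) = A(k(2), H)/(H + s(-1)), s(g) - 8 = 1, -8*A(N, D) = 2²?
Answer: -161/9 ≈ -17.889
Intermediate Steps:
k(W) = -60 (k(W) = -12*5 = -60)
A(N, D) = -½ (A(N, D) = -⅛*2² = -⅛*4 = -½)
s(g) = 9 (s(g) = 8 + 1 = 9)
E(H) = -1/(2*(9 + H)) (E(H) = -1/(2*(H + 9)) = -1/(2*(9 + H)))
1/E(1/(w(11, 13) - 23)) = 1/(-1/(18 + 2/(5 - 23))) = 1/(-1/(18 + 2/(-18))) = 1/(-1/(18 + 2*(-1/18))) = 1/(-1/(18 - ⅑)) = 1/(-1/161/9) = 1/(-1*9/161) = 1/(-9/161) = -161/9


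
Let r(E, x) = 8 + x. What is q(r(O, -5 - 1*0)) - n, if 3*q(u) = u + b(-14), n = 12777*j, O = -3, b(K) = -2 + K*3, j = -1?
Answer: 38290/3 ≈ 12763.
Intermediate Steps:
b(K) = -2 + 3*K
n = -12777 (n = 12777*(-1) = -12777)
q(u) = -44/3 + u/3 (q(u) = (u + (-2 + 3*(-14)))/3 = (u + (-2 - 42))/3 = (u - 44)/3 = (-44 + u)/3 = -44/3 + u/3)
q(r(O, -5 - 1*0)) - n = (-44/3 + (8 + (-5 - 1*0))/3) - 1*(-12777) = (-44/3 + (8 + (-5 + 0))/3) + 12777 = (-44/3 + (8 - 5)/3) + 12777 = (-44/3 + (⅓)*3) + 12777 = (-44/3 + 1) + 12777 = -41/3 + 12777 = 38290/3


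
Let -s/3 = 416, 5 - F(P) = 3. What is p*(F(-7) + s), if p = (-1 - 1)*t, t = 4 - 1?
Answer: 7476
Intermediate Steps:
t = 3
F(P) = 2 (F(P) = 5 - 1*3 = 5 - 3 = 2)
s = -1248 (s = -3*416 = -1248)
p = -6 (p = (-1 - 1)*3 = -2*3 = -6)
p*(F(-7) + s) = -6*(2 - 1248) = -6*(-1246) = 7476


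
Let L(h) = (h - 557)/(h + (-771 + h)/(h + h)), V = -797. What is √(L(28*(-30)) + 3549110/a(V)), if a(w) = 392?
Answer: √43538083547251795/2192694 ≈ 95.161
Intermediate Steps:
L(h) = (-557 + h)/(h + (-771 + h)/(2*h)) (L(h) = (-557 + h)/(h + (-771 + h)/((2*h))) = (-557 + h)/(h + (-771 + h)*(1/(2*h))) = (-557 + h)/(h + (-771 + h)/(2*h)))
√(L(28*(-30)) + 3549110/a(V)) = √(2*(28*(-30))*(-557 + 28*(-30))/(-771 + 28*(-30) + 2*(28*(-30))²) + 3549110/392) = √(2*(-840)*(-557 - 840)/(-771 - 840 + 2*(-840)²) + 3549110*(1/392)) = √(2*(-840)*(-1397)/(-771 - 840 + 2*705600) + 1774555/196) = √(2*(-840)*(-1397)/(-771 - 840 + 1411200) + 1774555/196) = √(2*(-840)*(-1397)/1409589 + 1774555/196) = √(2*(-840)*(1/1409589)*(-1397) + 1774555/196) = √(782320/469863 + 1774555/196) = √(833951070685/92093148) = √43538083547251795/2192694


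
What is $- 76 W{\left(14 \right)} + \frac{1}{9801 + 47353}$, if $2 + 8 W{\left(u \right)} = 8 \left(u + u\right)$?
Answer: $- \frac{120537785}{57154} \approx -2109.0$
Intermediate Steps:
$W{\left(u \right)} = - \frac{1}{4} + 2 u$ ($W{\left(u \right)} = - \frac{1}{4} + \frac{8 \left(u + u\right)}{8} = - \frac{1}{4} + \frac{8 \cdot 2 u}{8} = - \frac{1}{4} + \frac{16 u}{8} = - \frac{1}{4} + 2 u$)
$- 76 W{\left(14 \right)} + \frac{1}{9801 + 47353} = - 76 \left(- \frac{1}{4} + 2 \cdot 14\right) + \frac{1}{9801 + 47353} = - 76 \left(- \frac{1}{4} + 28\right) + \frac{1}{57154} = \left(-76\right) \frac{111}{4} + \frac{1}{57154} = -2109 + \frac{1}{57154} = - \frac{120537785}{57154}$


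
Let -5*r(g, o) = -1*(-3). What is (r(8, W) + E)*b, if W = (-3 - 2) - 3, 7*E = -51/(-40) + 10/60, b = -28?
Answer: 331/30 ≈ 11.033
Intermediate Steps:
E = 173/840 (E = (-51/(-40) + 10/60)/7 = (-51*(-1/40) + 10*(1/60))/7 = (51/40 + ⅙)/7 = (⅐)*(173/120) = 173/840 ≈ 0.20595)
W = -8 (W = -5 - 3 = -8)
r(g, o) = -⅗ (r(g, o) = -(-1)*(-3)/5 = -⅕*3 = -⅗)
(r(8, W) + E)*b = (-⅗ + 173/840)*(-28) = -331/840*(-28) = 331/30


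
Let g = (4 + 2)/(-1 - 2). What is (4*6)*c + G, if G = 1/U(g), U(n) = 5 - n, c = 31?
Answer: 5209/7 ≈ 744.14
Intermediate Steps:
g = -2 (g = 6/(-3) = 6*(-⅓) = -2)
G = ⅐ (G = 1/(5 - 1*(-2)) = 1/(5 + 2) = 1/7 = ⅐ ≈ 0.14286)
(4*6)*c + G = (4*6)*31 + ⅐ = 24*31 + ⅐ = 744 + ⅐ = 5209/7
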